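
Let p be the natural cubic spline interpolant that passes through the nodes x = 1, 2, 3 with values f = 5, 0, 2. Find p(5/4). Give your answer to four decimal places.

Put m_i = p'' at the i-th knot. Here h = (1, 1) and Δ = (-5, 2), so the interior equations h_(i-1)·m_(i-1) + 2(h_(i-1)+h_i)·m_i + h_i·m_(i+1) = 6(Δ_i − Δ_(i-1)) read
  1·m_0 + 4·m_1 + 1·m_2 = 6(Δ_1 - Δ_0) = 42
Natural end conditions: m_0 = m_2 = 0.
Solving: m_0 = 0, m_1 = 21/2, m_2 = 0.
On [1, 2], p(x) = 5 - 27/4·(x - 1) + 0·(x - 1)² + 7/4·(x - 1)³.
With (x - 1) = 1/4: p(5/4) = 855/256.

3.3398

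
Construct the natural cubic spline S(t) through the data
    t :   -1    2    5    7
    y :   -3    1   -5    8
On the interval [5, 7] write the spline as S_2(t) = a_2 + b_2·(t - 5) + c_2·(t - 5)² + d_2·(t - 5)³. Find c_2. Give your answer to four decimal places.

With σ_i denoting the second derivative at x_i, h_i = 3, 3, 2, and Δ_i = (y_(i+1) − y_i)/h_i = 4/3, -2, 13/2:
  3·σ_0 + 12·σ_1 + 3·σ_2 = 6(Δ_1 - Δ_0) = -20
  3·σ_1 + 10·σ_2 + 2·σ_3 = 6(Δ_2 - Δ_1) = 51
Natural end conditions: σ_0 = σ_3 = 0.
Forward elimination and back-substitution give σ_0 = 0, σ_1 = -353/111, σ_2 = 224/37, σ_3 = 0.
On [5, 7], with S_2(t) = a_2 + b_2·(t - 5) + c_2·(t - 5)² + d_2·(t - 5)³: c_2 = σ_2/2 = 112/37, d_2 = (σ_3 - σ_2)/(6h_2) = -56/111, b_2 = Δ_2 - h_2(2σ_2 + σ_3)/6 = 547/222.

3.0270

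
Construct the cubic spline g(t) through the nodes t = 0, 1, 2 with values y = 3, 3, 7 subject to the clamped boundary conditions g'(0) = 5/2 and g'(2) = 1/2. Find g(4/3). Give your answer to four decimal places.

Write M_i for g''(x_i). With h_i = 1, 1 and divided differences Δ_i = 0, 4, the continuity of g' gives the tridiagonal system
  1·M_0 + 4·M_1 + 1·M_2 = 6(Δ_1 - Δ_0) = 24
Clamped end conditions give two more equations: 2h_0·M_0 + h_0·M_1 = 6(Δ_0 - g'(0)) = -15 and h_1·M_1 + 2h_1·M_2 = 6(g'(2) - Δ_1) = -21.
Solving: M_0 = -29/2, M_1 = 14, M_2 = -35/2.
On [1, 2], g(t) = 3 + 9/4·(t - 1) + 7·(t - 1)² - 21/4·(t - 1)³.
With (t - 1) = 1/3: g(4/3) = 13/3.

4.3333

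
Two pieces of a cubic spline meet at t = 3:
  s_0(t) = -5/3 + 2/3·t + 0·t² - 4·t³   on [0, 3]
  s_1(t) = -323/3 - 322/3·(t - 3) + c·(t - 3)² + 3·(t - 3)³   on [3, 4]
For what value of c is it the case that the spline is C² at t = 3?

s_0''(t) = 0 - 24·t, so s_0''(3) = -72. On the right, s_1''(3) = 2c, so c = -36.

-36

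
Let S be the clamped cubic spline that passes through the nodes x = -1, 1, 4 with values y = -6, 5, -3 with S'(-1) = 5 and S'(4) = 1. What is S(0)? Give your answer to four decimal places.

0.3375

With M_i denoting the second derivative at x_i, h_i = 2, 3, and Δ_i = (y_(i+1) − y_i)/h_i = 11/2, -8/3:
  2·M_0 + 10·M_1 + 3·M_2 = 6(Δ_1 - Δ_0) = -49
Clamped end conditions give two more equations: 2h_0·M_0 + h_0·M_1 = 6(Δ_0 - S'(-1)) = 3 and h_1·M_1 + 2h_1·M_2 = 6(S'(4) - Δ_1) = 22.
Hence M_0 = 97/20, M_1 = -41/5, M_2 = 233/30.
On [-1, 1], S(x) = -6 + 5·(x + 1) + 97/40·(x + 1)² - 87/80·(x + 1)³.
With (x + 1) = 1: S(0) = 27/80.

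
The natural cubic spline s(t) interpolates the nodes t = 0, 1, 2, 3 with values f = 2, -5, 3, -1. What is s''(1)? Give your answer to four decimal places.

28.8000

Let m_i = s''(x_i). Step sizes h_i = 1, 1, 1; slopes of the chords Δ_i = (y_(i+1) - y_i)/h_i = -7, 8, -4.
  1·m_0 + 4·m_1 + 1·m_2 = 6(Δ_1 - Δ_0) = 90
  1·m_1 + 4·m_2 + 1·m_3 = 6(Δ_2 - Δ_1) = -72
Natural end conditions: m_0 = m_3 = 0.
Forward elimination and back-substitution give m_0 = 0, m_1 = 144/5, m_2 = -126/5, m_3 = 0.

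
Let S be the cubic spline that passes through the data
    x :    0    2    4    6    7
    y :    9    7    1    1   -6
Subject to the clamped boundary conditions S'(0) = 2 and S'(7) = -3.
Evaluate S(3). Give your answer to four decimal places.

3.0814

Let M_i = S''(x_i). Step sizes h_i = 2, 2, 2, 1; slopes of the chords Δ_i = (y_(i+1) - y_i)/h_i = -1, -3, 0, -7.
  2·M_0 + 8·M_1 + 2·M_2 = 6(Δ_1 - Δ_0) = -12
  2·M_1 + 8·M_2 + 2·M_3 = 6(Δ_2 - Δ_1) = 18
  2·M_2 + 6·M_3 + 1·M_4 = 6(Δ_3 - Δ_2) = -42
Clamped end conditions give two more equations: 2h_0·M_0 + h_0·M_1 = 6(Δ_0 - S'(0)) = -18 and h_3·M_3 + 2h_3·M_4 = 6(S'(7) - Δ_3) = 24.
Solving the tridiagonal system: M_0 = -149/43, M_1 = -89/43, M_2 = 247/43, M_3 = -512/43, M_4 = 772/43.
On [2, 4], S(x) = 7 - 152/43·(x - 2) - 89/86·(x - 2)² + 28/43·(x - 2)³.
With (x - 2) = 1: S(3) = 265/86.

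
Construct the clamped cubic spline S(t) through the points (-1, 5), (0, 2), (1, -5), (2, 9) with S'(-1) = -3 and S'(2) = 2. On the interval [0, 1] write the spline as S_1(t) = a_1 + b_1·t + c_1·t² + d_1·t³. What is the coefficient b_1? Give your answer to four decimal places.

With σ_i denoting the second derivative at x_i, h_i = 1, 1, 1, and Δ_i = (y_(i+1) − y_i)/h_i = -3, -7, 14:
  1·σ_0 + 4·σ_1 + 1·σ_2 = 6(Δ_1 - Δ_0) = -24
  1·σ_1 + 4·σ_2 + 1·σ_3 = 6(Δ_2 - Δ_1) = 126
Clamped end conditions give two more equations: 2h_0·σ_0 + h_0·σ_1 = 6(Δ_0 - S'(-1)) = 0 and h_2·σ_2 + 2h_2·σ_3 = 6(S'(2) - Δ_2) = -72.
Forward elimination and back-substitution give σ_0 = 164/15, σ_1 = -328/15, σ_2 = 788/15, σ_3 = -934/15.
On [0, 1], with S_1(t) = a_1 + b_1·t + c_1·t² + d_1·t³: c_1 = σ_1/2 = -164/15, d_1 = (σ_2 - σ_1)/(6h_1) = 62/5, b_1 = Δ_1 - h_1(2σ_1 + σ_2)/6 = -127/15.

-8.4667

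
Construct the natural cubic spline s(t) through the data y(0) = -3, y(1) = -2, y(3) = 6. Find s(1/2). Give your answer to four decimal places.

-2.6875

With m_i denoting the second derivative at x_i, h_i = 1, 2, and Δ_i = (y_(i+1) − y_i)/h_i = 1, 4:
  1·m_0 + 6·m_1 + 2·m_2 = 6(Δ_1 - Δ_0) = 18
Natural end conditions: m_0 = m_2 = 0.
Hence m_0 = 0, m_1 = 3, m_2 = 0.
On [0, 1], s(t) = -3 + 1/2·t + 0·t² + 1/2·t³.
With t = 1/2: s(1/2) = -43/16.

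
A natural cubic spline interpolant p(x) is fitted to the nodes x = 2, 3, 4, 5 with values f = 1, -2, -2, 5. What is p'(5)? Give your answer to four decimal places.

Put σ_i = p'' at the i-th knot. Here h = (1, 1, 1) and Δ = (-3, 0, 7), so the interior equations h_(i-1)·σ_(i-1) + 2(h_(i-1)+h_i)·σ_i + h_i·σ_(i+1) = 6(Δ_i − Δ_(i-1)) read
  1·σ_0 + 4·σ_1 + 1·σ_2 = 6(Δ_1 - Δ_0) = 18
  1·σ_1 + 4·σ_2 + 1·σ_3 = 6(Δ_2 - Δ_1) = 42
Natural end conditions: σ_0 = σ_3 = 0.
Solving the tridiagonal system: σ_0 = 0, σ_1 = 2, σ_2 = 10, σ_3 = 0.
On [4, 5], p'(x) = b_2 + 2c_2·(x - 4) + 3d_2·(x - 4)² with b_2 = Δ_2 - h_2(2σ_2 + σ_3)/6 = 11/3, c_2 = σ_2/2 = 5, d_2 = (σ_3 - σ_2)/(6h_2) = -5/3. So p'(5) = 26/3.

8.6667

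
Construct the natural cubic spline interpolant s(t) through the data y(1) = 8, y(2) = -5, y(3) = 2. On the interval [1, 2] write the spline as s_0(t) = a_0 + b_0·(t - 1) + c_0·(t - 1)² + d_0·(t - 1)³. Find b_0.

-18

Write M_i for s''(x_i). With h_i = 1, 1 and divided differences Δ_i = -13, 7, the continuity of s' gives the tridiagonal system
  1·M_0 + 4·M_1 + 1·M_2 = 6(Δ_1 - Δ_0) = 120
Natural end conditions: M_0 = M_2 = 0.
Solving: M_0 = 0, M_1 = 30, M_2 = 0.
On [1, 2], with s_0(t) = a_0 + b_0·(t - 1) + c_0·(t - 1)² + d_0·(t - 1)³: c_0 = M_0/2 = 0, d_0 = (M_1 - M_0)/(6h_0) = 5, b_0 = Δ_0 - h_0(2M_0 + M_1)/6 = -18.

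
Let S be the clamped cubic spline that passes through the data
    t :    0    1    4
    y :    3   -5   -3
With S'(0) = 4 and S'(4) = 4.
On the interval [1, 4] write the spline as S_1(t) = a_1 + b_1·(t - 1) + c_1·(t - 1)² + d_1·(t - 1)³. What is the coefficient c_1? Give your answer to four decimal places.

Put σ_i = S'' at the i-th knot. Here h = (1, 3) and Δ = (-8, 2/3), so the interior equations h_(i-1)·σ_(i-1) + 2(h_(i-1)+h_i)·σ_i + h_i·σ_(i+1) = 6(Δ_i − Δ_(i-1)) read
  1·σ_0 + 8·σ_1 + 3·σ_2 = 6(Δ_1 - Δ_0) = 52
Clamped end conditions give two more equations: 2h_0·σ_0 + h_0·σ_1 = 6(Δ_0 - S'(0)) = -72 and h_1·σ_1 + 2h_1·σ_2 = 6(S'(4) - Δ_1) = 20.
Hence σ_0 = -85/2, σ_1 = 13, σ_2 = -19/6.
On [1, 4], with S_1(t) = a_1 + b_1·(t - 1) + c_1·(t - 1)² + d_1·(t - 1)³: c_1 = σ_1/2 = 13/2, d_1 = (σ_2 - σ_1)/(6h_1) = -97/108, b_1 = Δ_1 - h_1(2σ_1 + σ_2)/6 = -43/4.

6.5000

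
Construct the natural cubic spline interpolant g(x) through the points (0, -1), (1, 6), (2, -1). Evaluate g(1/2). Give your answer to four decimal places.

3.8125

Let M_i = g''(x_i). Step sizes h_i = 1, 1; slopes of the chords Δ_i = (y_(i+1) - y_i)/h_i = 7, -7.
  1·M_0 + 4·M_1 + 1·M_2 = 6(Δ_1 - Δ_0) = -84
Natural end conditions: M_0 = M_2 = 0.
Solving the tridiagonal system: M_0 = 0, M_1 = -21, M_2 = 0.
On [0, 1], g(x) = -1 + 21/2·x + 0·x² - 7/2·x³.
With x = 1/2: g(1/2) = 61/16.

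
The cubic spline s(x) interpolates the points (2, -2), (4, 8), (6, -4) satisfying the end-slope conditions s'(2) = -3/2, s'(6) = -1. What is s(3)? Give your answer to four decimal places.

2.6563

Write m_i for s''(x_i). With h_i = 2, 2 and divided differences Δ_i = 5, -6, the continuity of s' gives the tridiagonal system
  2·m_0 + 8·m_1 + 2·m_2 = 6(Δ_1 - Δ_0) = -66
Clamped end conditions give two more equations: 2h_0·m_0 + h_0·m_1 = 6(Δ_0 - s'(2)) = 39 and h_1·m_1 + 2h_1·m_2 = 6(s'(6) - Δ_1) = 30.
Solving the tridiagonal system: m_0 = 145/8, m_1 = -67/4, m_2 = 127/8.
On [2, 4], s(x) = -2 - 3/2·(x - 2) + 145/16·(x - 2)² - 93/32·(x - 2)³.
With (x - 2) = 1: s(3) = 85/32.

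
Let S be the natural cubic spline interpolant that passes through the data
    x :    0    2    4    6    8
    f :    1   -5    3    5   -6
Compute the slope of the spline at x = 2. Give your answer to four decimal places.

With m_i denoting the second derivative at x_i, h_i = 2, 2, 2, 2, and Δ_i = (y_(i+1) − y_i)/h_i = -3, 4, 1, -11/2:
  2·m_0 + 8·m_1 + 2·m_2 = 6(Δ_1 - Δ_0) = 42
  2·m_1 + 8·m_2 + 2·m_3 = 6(Δ_2 - Δ_1) = -18
  2·m_2 + 8·m_3 + 2·m_4 = 6(Δ_3 - Δ_2) = -39
Natural end conditions: m_0 = m_4 = 0.
Forward elimination and back-substitution give m_0 = 0, m_1 = 663/112, m_2 = -75/28, m_3 = -471/112, m_4 = 0.
On [2, 4], S'(x) = b_1 + 2c_1·(x - 2) + 3d_1·(x - 2)² with b_1 = Δ_1 - h_1(2m_1 + m_2)/6 = 53/56, c_1 = m_1/2 = 663/224, d_1 = (m_2 - m_1)/(6h_1) = -321/448. So S'(2) = 53/56.

0.9464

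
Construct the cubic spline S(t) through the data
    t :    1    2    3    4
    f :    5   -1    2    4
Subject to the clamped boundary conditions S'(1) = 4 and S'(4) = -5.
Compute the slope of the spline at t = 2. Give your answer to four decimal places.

-4.8000

Put M_i = S'' at the i-th knot. Here h = (1, 1, 1) and Δ = (-6, 3, 2), so the interior equations h_(i-1)·M_(i-1) + 2(h_(i-1)+h_i)·M_i + h_i·M_(i+1) = 6(Δ_i − Δ_(i-1)) read
  1·M_0 + 4·M_1 + 1·M_2 = 6(Δ_1 - Δ_0) = 54
  1·M_1 + 4·M_2 + 1·M_3 = 6(Δ_2 - Δ_1) = -6
Clamped end conditions give two more equations: 2h_0·M_0 + h_0·M_1 = 6(Δ_0 - S'(1)) = -60 and h_2·M_2 + 2h_2·M_3 = 6(S'(4) - Δ_2) = -42.
Hence M_0 = -212/5, M_1 = 124/5, M_2 = -14/5, M_3 = -98/5.
On [2, 3], S'(t) = b_1 + 2c_1·(t - 2) + 3d_1·(t - 2)² with b_1 = Δ_1 - h_1(2M_1 + M_2)/6 = -24/5, c_1 = M_1/2 = 62/5, d_1 = (M_2 - M_1)/(6h_1) = -23/5. So S'(2) = -24/5.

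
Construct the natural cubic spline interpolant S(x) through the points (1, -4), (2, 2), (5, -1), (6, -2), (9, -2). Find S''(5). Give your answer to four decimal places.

2.2222

Let M_i = S''(x_i). Step sizes h_i = 1, 3, 1, 3; slopes of the chords Δ_i = (y_(i+1) - y_i)/h_i = 6, -1, -1, 0.
  1·M_0 + 8·M_1 + 3·M_2 = 6(Δ_1 - Δ_0) = -42
  3·M_1 + 8·M_2 + 1·M_3 = 6(Δ_2 - Δ_1) = 0
  1·M_2 + 8·M_3 + 3·M_4 = 6(Δ_3 - Δ_2) = 6
Natural end conditions: M_0 = M_4 = 0.
Hence M_0 = 0, M_1 = -73/12, M_2 = 20/9, M_3 = 17/36, M_4 = 0.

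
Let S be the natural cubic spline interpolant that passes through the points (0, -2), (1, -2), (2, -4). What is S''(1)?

-3

Write m_i for S''(x_i). With h_i = 1, 1 and divided differences Δ_i = 0, -2, the continuity of S' gives the tridiagonal system
  1·m_0 + 4·m_1 + 1·m_2 = 6(Δ_1 - Δ_0) = -12
Natural end conditions: m_0 = m_2 = 0.
Solving: m_0 = 0, m_1 = -3, m_2 = 0.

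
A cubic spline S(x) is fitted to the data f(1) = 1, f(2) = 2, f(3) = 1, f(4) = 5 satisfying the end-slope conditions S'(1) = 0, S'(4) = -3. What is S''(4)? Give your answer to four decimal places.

Write M_i for S''(x_i). With h_i = 1, 1, 1 and divided differences Δ_i = 1, -1, 4, the continuity of S' gives the tridiagonal system
  1·M_0 + 4·M_1 + 1·M_2 = 6(Δ_1 - Δ_0) = -12
  1·M_1 + 4·M_2 + 1·M_3 = 6(Δ_2 - Δ_1) = 30
Clamped end conditions give two more equations: 2h_0·M_0 + h_0·M_1 = 6(Δ_0 - S'(1)) = 6 and h_2·M_2 + 2h_2·M_3 = 6(S'(4) - Δ_2) = -42.
Hence M_0 = 38/5, M_1 = -46/5, M_2 = 86/5, M_3 = -148/5.

-29.6000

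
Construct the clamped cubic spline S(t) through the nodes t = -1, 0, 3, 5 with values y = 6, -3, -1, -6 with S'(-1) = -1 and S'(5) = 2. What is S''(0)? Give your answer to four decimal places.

With σ_i denoting the second derivative at x_i, h_i = 1, 3, 2, and Δ_i = (y_(i+1) − y_i)/h_i = -9, 2/3, -5/2:
  1·σ_0 + 8·σ_1 + 3·σ_2 = 6(Δ_1 - Δ_0) = 58
  3·σ_1 + 10·σ_2 + 2·σ_3 = 6(Δ_2 - Δ_1) = -19
Clamped end conditions give two more equations: 2h_0·σ_0 + h_0·σ_1 = 6(Δ_0 - S'(-1)) = -48 and h_2·σ_2 + 2h_2·σ_3 = 6(S'(5) - Δ_2) = 27.
Hence σ_0 = -2429/78, σ_1 = 557/39, σ_2 = -653/78, σ_3 = 853/78.

14.2821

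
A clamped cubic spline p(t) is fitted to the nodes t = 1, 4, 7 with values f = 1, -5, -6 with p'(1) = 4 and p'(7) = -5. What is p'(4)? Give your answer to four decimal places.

-1.5000

With m_i denoting the second derivative at x_i, h_i = 3, 3, and Δ_i = (y_(i+1) − y_i)/h_i = -2, -1/3:
  3·m_0 + 12·m_1 + 3·m_2 = 6(Δ_1 - Δ_0) = 10
Clamped end conditions give two more equations: 2h_0·m_0 + h_0·m_1 = 6(Δ_0 - p'(1)) = -36 and h_1·m_1 + 2h_1·m_2 = 6(p'(7) - Δ_1) = -28.
Solving the tridiagonal system: m_0 = -25/3, m_1 = 14/3, m_2 = -7.
On [4, 7], p'(t) = b_1 + 2c_1·(t - 4) + 3d_1·(t - 4)² with b_1 = Δ_1 - h_1(2m_1 + m_2)/6 = -3/2, c_1 = m_1/2 = 7/3, d_1 = (m_2 - m_1)/(6h_1) = -35/54. So p'(4) = -3/2.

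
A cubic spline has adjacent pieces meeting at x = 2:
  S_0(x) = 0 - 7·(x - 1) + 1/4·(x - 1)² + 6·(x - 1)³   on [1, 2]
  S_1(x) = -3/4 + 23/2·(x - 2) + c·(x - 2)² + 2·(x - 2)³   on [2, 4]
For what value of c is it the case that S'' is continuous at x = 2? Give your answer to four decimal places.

18.2500

S_0''(x) = 1/2 + 36·(x - 1), so S_0''(2) = 73/2. On the right, S_1''(2) = 2c, so c = 73/4.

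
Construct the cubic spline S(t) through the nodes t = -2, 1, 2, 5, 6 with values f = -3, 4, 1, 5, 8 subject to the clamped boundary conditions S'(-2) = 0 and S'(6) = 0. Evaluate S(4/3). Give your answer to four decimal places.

With m_i denoting the second derivative at x_i, h_i = 3, 1, 3, 1, and Δ_i = (y_(i+1) − y_i)/h_i = 7/3, -3, 4/3, 3:
  3·m_0 + 8·m_1 + 1·m_2 = 6(Δ_1 - Δ_0) = -32
  1·m_1 + 8·m_2 + 3·m_3 = 6(Δ_2 - Δ_1) = 26
  3·m_2 + 8·m_3 + 1·m_4 = 6(Δ_3 - Δ_2) = 10
Clamped end conditions give two more equations: 2h_0·m_0 + h_0·m_1 = 6(Δ_0 - S'(-2)) = 14 and h_3·m_3 + 2h_3·m_4 = 6(S'(6) - Δ_3) = -18.
Solving: m_0 = 1213/216, m_1 = -709/108, m_2 = 793/216, m_3 = 115/108, m_4 = -2059/216.
On [1, 2], S(t) = 4 - 205/144·(t - 1) - 709/216·(t - 1)² + 737/432·(t - 1)³.
With (t - 1) = 1/3: S(4/3) = 9401/2916.

3.2239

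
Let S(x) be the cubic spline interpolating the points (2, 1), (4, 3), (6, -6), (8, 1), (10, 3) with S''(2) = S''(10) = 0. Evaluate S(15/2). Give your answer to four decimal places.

With M_i denoting the second derivative at x_i, h_i = 2, 2, 2, 2, and Δ_i = (y_(i+1) − y_i)/h_i = 1, -9/2, 7/2, 1:
  2·M_0 + 8·M_1 + 2·M_2 = 6(Δ_1 - Δ_0) = -33
  2·M_1 + 8·M_2 + 2·M_3 = 6(Δ_2 - Δ_1) = 48
  2·M_2 + 8·M_3 + 2·M_4 = 6(Δ_3 - Δ_2) = -15
Natural end conditions: M_0 = M_4 = 0.
Solving: M_0 = 0, M_1 = -351/56, M_2 = 60/7, M_3 = -225/56, M_4 = 0.
On [6, 8], S(x) = -6 - 7/8·(x - 6) + 30/7·(x - 6)² - 235/224·(x - 6)³.
With (x - 6) = 3/2: S(15/2) = -2169/1792.

-1.2104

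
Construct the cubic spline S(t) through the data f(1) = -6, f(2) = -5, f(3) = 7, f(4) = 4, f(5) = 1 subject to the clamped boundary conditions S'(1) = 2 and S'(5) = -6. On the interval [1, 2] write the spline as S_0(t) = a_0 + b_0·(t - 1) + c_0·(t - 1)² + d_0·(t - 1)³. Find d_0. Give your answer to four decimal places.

Put m_i = S'' at the i-th knot. Here h = (1, 1, 1, 1) and Δ = (1, 12, -3, -3), so the interior equations h_(i-1)·m_(i-1) + 2(h_(i-1)+h_i)·m_i + h_i·m_(i+1) = 6(Δ_i − Δ_(i-1)) read
  1·m_0 + 4·m_1 + 1·m_2 = 6(Δ_1 - Δ_0) = 66
  1·m_1 + 4·m_2 + 1·m_3 = 6(Δ_2 - Δ_1) = -90
  1·m_2 + 4·m_3 + 1·m_4 = 6(Δ_3 - Δ_2) = 0
Clamped end conditions give two more equations: 2h_0·m_0 + h_0·m_1 = 6(Δ_0 - S'(1)) = -6 and h_3·m_3 + 2h_3·m_4 = 6(S'(5) - Δ_3) = -18.
Hence m_0 = -491/28, m_1 = 407/14, m_2 = -131/4, m_3 = 167/14, m_4 = -419/28.
On [1, 2], with S_0(t) = a_0 + b_0·(t - 1) + c_0·(t - 1)² + d_0·(t - 1)³: c_0 = m_0/2 = -491/56, d_0 = (m_1 - m_0)/(6h_0) = 435/56, b_0 = Δ_0 - h_0(2m_0 + m_1)/6 = 2.

7.7679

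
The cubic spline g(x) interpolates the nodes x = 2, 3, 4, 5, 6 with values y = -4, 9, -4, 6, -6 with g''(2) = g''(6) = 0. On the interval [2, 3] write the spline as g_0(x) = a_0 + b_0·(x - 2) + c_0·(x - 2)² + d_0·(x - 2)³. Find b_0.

With M_i denoting the second derivative at x_i, h_i = 1, 1, 1, 1, and Δ_i = (y_(i+1) − y_i)/h_i = 13, -13, 10, -12:
  1·M_0 + 4·M_1 + 1·M_2 = 6(Δ_1 - Δ_0) = -156
  1·M_1 + 4·M_2 + 1·M_3 = 6(Δ_2 - Δ_1) = 138
  1·M_2 + 4·M_3 + 1·M_4 = 6(Δ_3 - Δ_2) = -132
Natural end conditions: M_0 = M_4 = 0.
Hence M_0 = 0, M_1 = -54, M_2 = 60, M_3 = -48, M_4 = 0.
On [2, 3], with g_0(x) = a_0 + b_0·(x - 2) + c_0·(x - 2)² + d_0·(x - 2)³: c_0 = M_0/2 = 0, d_0 = (M_1 - M_0)/(6h_0) = -9, b_0 = Δ_0 - h_0(2M_0 + M_1)/6 = 22.

22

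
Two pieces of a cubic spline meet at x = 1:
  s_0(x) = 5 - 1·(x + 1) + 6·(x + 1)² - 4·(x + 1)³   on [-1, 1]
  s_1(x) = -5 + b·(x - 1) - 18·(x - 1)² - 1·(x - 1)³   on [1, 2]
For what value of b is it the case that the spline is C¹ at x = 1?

-25

s_0'(x) = -1 + 12·(x + 1) - 12·(x + 1)², so s_0'(1) = -25. On the right, s_1'(1) = b, so b = -25.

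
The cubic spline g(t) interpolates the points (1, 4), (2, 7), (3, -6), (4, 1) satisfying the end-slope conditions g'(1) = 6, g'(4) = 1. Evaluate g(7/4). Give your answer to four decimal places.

Put M_i = g'' at the i-th knot. Here h = (1, 1, 1) and Δ = (3, -13, 7), so the interior equations h_(i-1)·M_(i-1) + 2(h_(i-1)+h_i)·M_i + h_i·M_(i+1) = 6(Δ_i − Δ_(i-1)) read
  1·M_0 + 4·M_1 + 1·M_2 = 6(Δ_1 - Δ_0) = -96
  1·M_1 + 4·M_2 + 1·M_3 = 6(Δ_2 - Δ_1) = 120
Clamped end conditions give two more equations: 2h_0·M_0 + h_0·M_1 = 6(Δ_0 - g'(1)) = -18 and h_2·M_2 + 2h_2·M_3 = 6(g'(4) - Δ_2) = -36.
Forward elimination and back-substitution give M_0 = 32/3, M_1 = -118/3, M_2 = 152/3, M_3 = -130/3.
On [1, 2], g(t) = 4 + 6·(t - 1) + 16/3·(t - 1)² - 25/3·(t - 1)³.
With (t - 1) = 3/4: g(7/4) = 511/64.

7.9844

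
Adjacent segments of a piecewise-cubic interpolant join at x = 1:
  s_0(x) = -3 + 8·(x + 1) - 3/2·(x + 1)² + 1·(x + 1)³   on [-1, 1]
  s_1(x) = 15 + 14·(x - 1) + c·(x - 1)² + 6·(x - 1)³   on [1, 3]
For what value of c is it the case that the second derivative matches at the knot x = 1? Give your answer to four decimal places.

s_0''(x) = -3 + 6·(x + 1), so s_0''(1) = 9. On the right, s_1''(1) = 2c, so c = 9/2.

4.5000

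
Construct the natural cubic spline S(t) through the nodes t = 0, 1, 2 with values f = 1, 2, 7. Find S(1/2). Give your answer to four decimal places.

With M_i denoting the second derivative at x_i, h_i = 1, 1, and Δ_i = (y_(i+1) − y_i)/h_i = 1, 5:
  1·M_0 + 4·M_1 + 1·M_2 = 6(Δ_1 - Δ_0) = 24
Natural end conditions: M_0 = M_2 = 0.
Solving the tridiagonal system: M_0 = 0, M_1 = 6, M_2 = 0.
On [0, 1], S(t) = 1 + 0·t + 0·t² + 1·t³.
With t = 1/2: S(1/2) = 9/8.

1.1250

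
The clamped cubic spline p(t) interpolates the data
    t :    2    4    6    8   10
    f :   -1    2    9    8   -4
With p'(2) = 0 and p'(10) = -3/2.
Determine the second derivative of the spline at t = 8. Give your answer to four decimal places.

-6.1071

Write m_i for p''(x_i). With h_i = 2, 2, 2, 2 and divided differences Δ_i = 3/2, 7/2, -1/2, -6, the continuity of p' gives the tridiagonal system
  2·m_0 + 8·m_1 + 2·m_2 = 6(Δ_1 - Δ_0) = 12
  2·m_1 + 8·m_2 + 2·m_3 = 6(Δ_2 - Δ_1) = -24
  2·m_2 + 8·m_3 + 2·m_4 = 6(Δ_3 - Δ_2) = -33
Clamped end conditions give two more equations: 2h_0·m_0 + h_0·m_1 = 6(Δ_0 - p'(2)) = 9 and h_3·m_3 + 2h_3·m_4 = 6(p'(10) - Δ_3) = 27.
Hence m_0 = 81/56, m_1 = 45/28, m_2 = -15/8, m_3 = -171/28, m_4 = 549/56.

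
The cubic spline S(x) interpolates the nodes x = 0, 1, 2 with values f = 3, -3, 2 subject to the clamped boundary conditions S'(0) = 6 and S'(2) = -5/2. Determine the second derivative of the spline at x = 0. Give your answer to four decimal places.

-56.7500

Put M_i = S'' at the i-th knot. Here h = (1, 1) and Δ = (-6, 5), so the interior equations h_(i-1)·M_(i-1) + 2(h_(i-1)+h_i)·M_i + h_i·M_(i+1) = 6(Δ_i − Δ_(i-1)) read
  1·M_0 + 4·M_1 + 1·M_2 = 6(Δ_1 - Δ_0) = 66
Clamped end conditions give two more equations: 2h_0·M_0 + h_0·M_1 = 6(Δ_0 - S'(0)) = -72 and h_1·M_1 + 2h_1·M_2 = 6(S'(2) - Δ_1) = -45.
Solving: M_0 = -227/4, M_1 = 83/2, M_2 = -173/4.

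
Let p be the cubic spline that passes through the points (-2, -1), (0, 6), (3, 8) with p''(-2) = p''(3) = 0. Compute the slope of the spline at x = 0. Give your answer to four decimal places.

Write m_i for p''(x_i). With h_i = 2, 3 and divided differences Δ_i = 7/2, 2/3, the continuity of p' gives the tridiagonal system
  2·m_0 + 10·m_1 + 3·m_2 = 6(Δ_1 - Δ_0) = -17
Natural end conditions: m_0 = m_2 = 0.
Hence m_0 = 0, m_1 = -17/10, m_2 = 0.
On [0, 3], p'(x) = b_1 + 2c_1·x + 3d_1·x² with b_1 = Δ_1 - h_1(2m_1 + m_2)/6 = 71/30, c_1 = m_1/2 = -17/20, d_1 = (m_2 - m_1)/(6h_1) = 17/180. So p'(0) = 71/30.

2.3667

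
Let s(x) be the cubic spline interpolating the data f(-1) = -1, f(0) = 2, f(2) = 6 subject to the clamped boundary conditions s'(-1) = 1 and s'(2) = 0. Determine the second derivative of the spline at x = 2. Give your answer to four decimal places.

-2.3333

Put σ_i = s'' at the i-th knot. Here h = (1, 2) and Δ = (3, 2), so the interior equations h_(i-1)·σ_(i-1) + 2(h_(i-1)+h_i)·σ_i + h_i·σ_(i+1) = 6(Δ_i − Δ_(i-1)) read
  1·σ_0 + 6·σ_1 + 2·σ_2 = 6(Δ_1 - Δ_0) = -6
Clamped end conditions give two more equations: 2h_0·σ_0 + h_0·σ_1 = 6(Δ_0 - s'(-1)) = 12 and h_1·σ_1 + 2h_1·σ_2 = 6(s'(2) - Δ_1) = -12.
Solving: σ_0 = 20/3, σ_1 = -4/3, σ_2 = -7/3.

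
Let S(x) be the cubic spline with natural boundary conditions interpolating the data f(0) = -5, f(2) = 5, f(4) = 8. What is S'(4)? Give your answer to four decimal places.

Put σ_i = S'' at the i-th knot. Here h = (2, 2) and Δ = (5, 3/2), so the interior equations h_(i-1)·σ_(i-1) + 2(h_(i-1)+h_i)·σ_i + h_i·σ_(i+1) = 6(Δ_i − Δ_(i-1)) read
  2·σ_0 + 8·σ_1 + 2·σ_2 = 6(Δ_1 - Δ_0) = -21
Natural end conditions: σ_0 = σ_2 = 0.
Solving: σ_0 = 0, σ_1 = -21/8, σ_2 = 0.
On [2, 4], S'(x) = b_1 + 2c_1·(x - 2) + 3d_1·(x - 2)² with b_1 = Δ_1 - h_1(2σ_1 + σ_2)/6 = 13/4, c_1 = σ_1/2 = -21/16, d_1 = (σ_2 - σ_1)/(6h_1) = 7/32. So S'(4) = 5/8.

0.6250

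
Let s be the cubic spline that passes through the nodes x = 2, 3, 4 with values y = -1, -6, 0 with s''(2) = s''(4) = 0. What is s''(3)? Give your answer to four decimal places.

Let M_i = s''(x_i). Step sizes h_i = 1, 1; slopes of the chords Δ_i = (y_(i+1) - y_i)/h_i = -5, 6.
  1·M_0 + 4·M_1 + 1·M_2 = 6(Δ_1 - Δ_0) = 66
Natural end conditions: M_0 = M_2 = 0.
Forward elimination and back-substitution give M_0 = 0, M_1 = 33/2, M_2 = 0.

16.5000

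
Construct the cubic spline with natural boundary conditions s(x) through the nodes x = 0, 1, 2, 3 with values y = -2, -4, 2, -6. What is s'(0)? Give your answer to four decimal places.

With σ_i denoting the second derivative at x_i, h_i = 1, 1, 1, and Δ_i = (y_(i+1) − y_i)/h_i = -2, 6, -8:
  1·σ_0 + 4·σ_1 + 1·σ_2 = 6(Δ_1 - Δ_0) = 48
  1·σ_1 + 4·σ_2 + 1·σ_3 = 6(Δ_2 - Δ_1) = -84
Natural end conditions: σ_0 = σ_3 = 0.
Forward elimination and back-substitution give σ_0 = 0, σ_1 = 92/5, σ_2 = -128/5, σ_3 = 0.
On [0, 1], s'(x) = b_0 + 2c_0·x + 3d_0·x² with b_0 = Δ_0 - h_0(2σ_0 + σ_1)/6 = -76/15, c_0 = σ_0/2 = 0, d_0 = (σ_1 - σ_0)/(6h_0) = 46/15. So s'(0) = -76/15.

-5.0667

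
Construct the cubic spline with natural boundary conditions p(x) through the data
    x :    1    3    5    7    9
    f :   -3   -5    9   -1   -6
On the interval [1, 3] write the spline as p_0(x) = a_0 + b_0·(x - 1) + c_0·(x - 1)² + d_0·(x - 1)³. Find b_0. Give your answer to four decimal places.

-4.0446

Put M_i = p'' at the i-th knot. Here h = (2, 2, 2, 2) and Δ = (-1, 7, -5, -5/2), so the interior equations h_(i-1)·M_(i-1) + 2(h_(i-1)+h_i)·M_i + h_i·M_(i+1) = 6(Δ_i − Δ_(i-1)) read
  2·M_0 + 8·M_1 + 2·M_2 = 6(Δ_1 - Δ_0) = 48
  2·M_1 + 8·M_2 + 2·M_3 = 6(Δ_2 - Δ_1) = -72
  2·M_2 + 8·M_3 + 2·M_4 = 6(Δ_3 - Δ_2) = 15
Natural end conditions: M_0 = M_4 = 0.
Solving: M_0 = 0, M_1 = 1023/112, M_2 = -351/28, M_3 = 561/112, M_4 = 0.
On [1, 3], with p_0(x) = a_0 + b_0·(x - 1) + c_0·(x - 1)² + d_0·(x - 1)³: c_0 = M_0/2 = 0, d_0 = (M_1 - M_0)/(6h_0) = 341/448, b_0 = Δ_0 - h_0(2M_0 + M_1)/6 = -453/112.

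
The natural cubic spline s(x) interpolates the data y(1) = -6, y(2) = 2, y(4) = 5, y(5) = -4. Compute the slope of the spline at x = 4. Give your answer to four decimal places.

Let m_i = s''(x_i). Step sizes h_i = 1, 2, 1; slopes of the chords Δ_i = (y_(i+1) - y_i)/h_i = 8, 3/2, -9.
  1·m_0 + 6·m_1 + 2·m_2 = 6(Δ_1 - Δ_0) = -39
  2·m_1 + 6·m_2 + 1·m_3 = 6(Δ_2 - Δ_1) = -63
Natural end conditions: m_0 = m_3 = 0.
Forward elimination and back-substitution give m_0 = 0, m_1 = -27/8, m_2 = -75/8, m_3 = 0.
On [4, 5], s'(x) = b_2 + 2c_2·(x - 4) + 3d_2·(x - 4)² with b_2 = Δ_2 - h_2(2m_2 + m_3)/6 = -47/8, c_2 = m_2/2 = -75/16, d_2 = (m_3 - m_2)/(6h_2) = 25/16. So s'(4) = -47/8.

-5.8750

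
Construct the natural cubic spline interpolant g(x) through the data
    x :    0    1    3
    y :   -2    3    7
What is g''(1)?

Write m_i for g''(x_i). With h_i = 1, 2 and divided differences Δ_i = 5, 2, the continuity of g' gives the tridiagonal system
  1·m_0 + 6·m_1 + 2·m_2 = 6(Δ_1 - Δ_0) = -18
Natural end conditions: m_0 = m_2 = 0.
Solving the tridiagonal system: m_0 = 0, m_1 = -3, m_2 = 0.

-3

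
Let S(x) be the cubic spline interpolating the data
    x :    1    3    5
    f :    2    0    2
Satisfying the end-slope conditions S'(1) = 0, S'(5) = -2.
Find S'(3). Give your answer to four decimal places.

0.5000

With M_i denoting the second derivative at x_i, h_i = 2, 2, and Δ_i = (y_(i+1) − y_i)/h_i = -1, 1:
  2·M_0 + 8·M_1 + 2·M_2 = 6(Δ_1 - Δ_0) = 12
Clamped end conditions give two more equations: 2h_0·M_0 + h_0·M_1 = 6(Δ_0 - S'(1)) = -6 and h_1·M_1 + 2h_1·M_2 = 6(S'(5) - Δ_1) = -18.
Solving: M_0 = -7/2, M_1 = 4, M_2 = -13/2.
On [3, 5], S'(x) = b_1 + 2c_1·(x - 3) + 3d_1·(x - 3)² with b_1 = Δ_1 - h_1(2M_1 + M_2)/6 = 1/2, c_1 = M_1/2 = 2, d_1 = (M_2 - M_1)/(6h_1) = -7/8. So S'(3) = 1/2.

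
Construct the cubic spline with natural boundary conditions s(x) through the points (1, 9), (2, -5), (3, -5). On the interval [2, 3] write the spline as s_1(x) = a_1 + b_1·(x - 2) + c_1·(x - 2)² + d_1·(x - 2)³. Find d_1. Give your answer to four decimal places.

-3.5000

Let M_i = s''(x_i). Step sizes h_i = 1, 1; slopes of the chords Δ_i = (y_(i+1) - y_i)/h_i = -14, 0.
  1·M_0 + 4·M_1 + 1·M_2 = 6(Δ_1 - Δ_0) = 84
Natural end conditions: M_0 = M_2 = 0.
Forward elimination and back-substitution give M_0 = 0, M_1 = 21, M_2 = 0.
On [2, 3], with s_1(x) = a_1 + b_1·(x - 2) + c_1·(x - 2)² + d_1·(x - 2)³: c_1 = M_1/2 = 21/2, d_1 = (M_2 - M_1)/(6h_1) = -7/2, b_1 = Δ_1 - h_1(2M_1 + M_2)/6 = -7.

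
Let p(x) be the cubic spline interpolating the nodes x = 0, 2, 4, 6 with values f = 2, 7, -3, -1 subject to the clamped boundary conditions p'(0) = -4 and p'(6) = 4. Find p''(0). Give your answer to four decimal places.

15.3667

Put σ_i = p'' at the i-th knot. Here h = (2, 2, 2) and Δ = (5/2, -5, 1), so the interior equations h_(i-1)·σ_(i-1) + 2(h_(i-1)+h_i)·σ_i + h_i·σ_(i+1) = 6(Δ_i − Δ_(i-1)) read
  2·σ_0 + 8·σ_1 + 2·σ_2 = 6(Δ_1 - Δ_0) = -45
  2·σ_1 + 8·σ_2 + 2·σ_3 = 6(Δ_2 - Δ_1) = 36
Clamped end conditions give two more equations: 2h_0·σ_0 + h_0·σ_1 = 6(Δ_0 - p'(0)) = 39 and h_2·σ_2 + 2h_2·σ_3 = 6(p'(6) - Δ_2) = 18.
Solving the tridiagonal system: σ_0 = 461/30, σ_1 = -337/30, σ_2 = 106/15, σ_3 = 29/30.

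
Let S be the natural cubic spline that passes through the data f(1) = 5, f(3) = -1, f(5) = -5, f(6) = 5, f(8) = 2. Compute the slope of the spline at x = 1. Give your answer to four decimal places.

-1.9688

Let M_i = S''(x_i). Step sizes h_i = 2, 2, 1, 2; slopes of the chords Δ_i = (y_(i+1) - y_i)/h_i = -3, -2, 10, -3/2.
  2·M_0 + 8·M_1 + 2·M_2 = 6(Δ_1 - Δ_0) = 6
  2·M_1 + 6·M_2 + 1·M_3 = 6(Δ_2 - Δ_1) = 72
  1·M_2 + 6·M_3 + 2·M_4 = 6(Δ_3 - Δ_2) = -69
Natural end conditions: M_0 = M_4 = 0.
Hence M_0 = 0, M_1 = -99/32, M_2 = 123/8, M_3 = -225/16, M_4 = 0.
On [1, 3], S'(x) = b_0 + 2c_0·(x - 1) + 3d_0·(x - 1)² with b_0 = Δ_0 - h_0(2M_0 + M_1)/6 = -63/32, c_0 = M_0/2 = 0, d_0 = (M_1 - M_0)/(6h_0) = -33/128. So S'(1) = -63/32.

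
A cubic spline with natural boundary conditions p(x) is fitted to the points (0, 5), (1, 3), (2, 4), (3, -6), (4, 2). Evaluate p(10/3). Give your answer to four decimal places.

-5.4299

With M_i denoting the second derivative at x_i, h_i = 1, 1, 1, 1, and Δ_i = (y_(i+1) − y_i)/h_i = -2, 1, -10, 8:
  1·M_0 + 4·M_1 + 1·M_2 = 6(Δ_1 - Δ_0) = 18
  1·M_1 + 4·M_2 + 1·M_3 = 6(Δ_2 - Δ_1) = -66
  1·M_2 + 4·M_3 + 1·M_4 = 6(Δ_3 - Δ_2) = 108
Natural end conditions: M_0 = M_4 = 0.
Hence M_0 = 0, M_1 = 321/28, M_2 = -195/7, M_3 = 951/28, M_4 = 0.
On [3, 4], p(x) = -6 - 93/28·(x - 3) + 951/56·(x - 3)² - 317/56·(x - 3)³.
With (x - 3) = 1/3: p(10/3) = -4105/756.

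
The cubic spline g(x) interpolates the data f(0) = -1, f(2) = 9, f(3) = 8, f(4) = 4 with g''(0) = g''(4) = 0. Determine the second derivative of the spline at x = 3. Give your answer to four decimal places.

Put M_i = g'' at the i-th knot. Here h = (2, 1, 1) and Δ = (5, -1, -4), so the interior equations h_(i-1)·M_(i-1) + 2(h_(i-1)+h_i)·M_i + h_i·M_(i+1) = 6(Δ_i − Δ_(i-1)) read
  2·M_0 + 6·M_1 + 1·M_2 = 6(Δ_1 - Δ_0) = -36
  1·M_1 + 4·M_2 + 1·M_3 = 6(Δ_2 - Δ_1) = -18
Natural end conditions: M_0 = M_3 = 0.
Forward elimination and back-substitution give M_0 = 0, M_1 = -126/23, M_2 = -72/23, M_3 = 0.

-3.1304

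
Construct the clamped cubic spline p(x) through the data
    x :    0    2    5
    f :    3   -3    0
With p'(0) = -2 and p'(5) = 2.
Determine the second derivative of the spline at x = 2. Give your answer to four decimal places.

3.2000

Let m_i = p''(x_i). Step sizes h_i = 2, 3; slopes of the chords Δ_i = (y_(i+1) - y_i)/h_i = -3, 1.
  2·m_0 + 10·m_1 + 3·m_2 = 6(Δ_1 - Δ_0) = 24
Clamped end conditions give two more equations: 2h_0·m_0 + h_0·m_1 = 6(Δ_0 - p'(0)) = -6 and h_1·m_1 + 2h_1·m_2 = 6(p'(5) - Δ_1) = 6.
Solving the tridiagonal system: m_0 = -31/10, m_1 = 16/5, m_2 = -3/5.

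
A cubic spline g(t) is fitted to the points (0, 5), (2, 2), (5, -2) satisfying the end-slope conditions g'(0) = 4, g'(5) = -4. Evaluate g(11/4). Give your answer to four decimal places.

With M_i denoting the second derivative at x_i, h_i = 2, 3, and Δ_i = (y_(i+1) − y_i)/h_i = -3/2, -4/3:
  2·M_0 + 10·M_1 + 3·M_2 = 6(Δ_1 - Δ_0) = 1
Clamped end conditions give two more equations: 2h_0·M_0 + h_0·M_1 = 6(Δ_0 - g'(0)) = -33 and h_1·M_1 + 2h_1·M_2 = 6(g'(5) - Δ_1) = -16.
Forward elimination and back-substitution give M_0 = -199/20, M_1 = 17/5, M_2 = -131/30.
On [2, 5], g(t) = 2 - 51/20·(t - 2) + 17/10·(t - 2)² - 233/540·(t - 2)³.
With (t - 2) = 3/4: g(11/4) = 1103/1280.

0.8617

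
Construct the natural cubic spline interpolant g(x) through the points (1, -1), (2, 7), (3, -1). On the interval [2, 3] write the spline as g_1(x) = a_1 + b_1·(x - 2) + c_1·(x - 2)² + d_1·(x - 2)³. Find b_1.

Write M_i for g''(x_i). With h_i = 1, 1 and divided differences Δ_i = 8, -8, the continuity of g' gives the tridiagonal system
  1·M_0 + 4·M_1 + 1·M_2 = 6(Δ_1 - Δ_0) = -96
Natural end conditions: M_0 = M_2 = 0.
Solving: M_0 = 0, M_1 = -24, M_2 = 0.
On [2, 3], with g_1(x) = a_1 + b_1·(x - 2) + c_1·(x - 2)² + d_1·(x - 2)³: c_1 = M_1/2 = -12, d_1 = (M_2 - M_1)/(6h_1) = 4, b_1 = Δ_1 - h_1(2M_1 + M_2)/6 = 0.

0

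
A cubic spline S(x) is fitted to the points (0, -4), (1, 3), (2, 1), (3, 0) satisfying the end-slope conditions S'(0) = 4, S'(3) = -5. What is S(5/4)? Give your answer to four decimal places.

3.2219

Let M_i = S''(x_i). Step sizes h_i = 1, 1, 1; slopes of the chords Δ_i = (y_(i+1) - y_i)/h_i = 7, -2, -1.
  1·M_0 + 4·M_1 + 1·M_2 = 6(Δ_1 - Δ_0) = -54
  1·M_1 + 4·M_2 + 1·M_3 = 6(Δ_2 - Δ_1) = 6
Clamped end conditions give two more equations: 2h_0·M_0 + h_0·M_1 = 6(Δ_0 - S'(0)) = 18 and h_2·M_2 + 2h_2·M_3 = 6(S'(3) - Δ_2) = -24.
Hence M_0 = 98/5, M_1 = -106/5, M_2 = 56/5, M_3 = -88/5.
On [1, 2], S(x) = 3 + 16/5·(x - 1) - 53/5·(x - 1)² + 27/5·(x - 1)³.
With (x - 1) = 1/4: S(5/4) = 1031/320.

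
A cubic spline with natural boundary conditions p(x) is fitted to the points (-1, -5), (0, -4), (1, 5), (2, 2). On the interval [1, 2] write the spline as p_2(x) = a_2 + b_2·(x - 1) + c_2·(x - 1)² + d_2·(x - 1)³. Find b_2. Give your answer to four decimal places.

With M_i denoting the second derivative at x_i, h_i = 1, 1, 1, and Δ_i = (y_(i+1) − y_i)/h_i = 1, 9, -3:
  1·M_0 + 4·M_1 + 1·M_2 = 6(Δ_1 - Δ_0) = 48
  1·M_1 + 4·M_2 + 1·M_3 = 6(Δ_2 - Δ_1) = -72
Natural end conditions: M_0 = M_3 = 0.
Hence M_0 = 0, M_1 = 88/5, M_2 = -112/5, M_3 = 0.
On [1, 2], with p_2(x) = a_2 + b_2·(x - 1) + c_2·(x - 1)² + d_2·(x - 1)³: c_2 = M_2/2 = -56/5, d_2 = (M_3 - M_2)/(6h_2) = 56/15, b_2 = Δ_2 - h_2(2M_2 + M_3)/6 = 67/15.

4.4667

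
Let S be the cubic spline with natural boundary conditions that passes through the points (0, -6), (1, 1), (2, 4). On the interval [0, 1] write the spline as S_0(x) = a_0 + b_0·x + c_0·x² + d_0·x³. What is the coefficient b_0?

8

Put σ_i = S'' at the i-th knot. Here h = (1, 1) and Δ = (7, 3), so the interior equations h_(i-1)·σ_(i-1) + 2(h_(i-1)+h_i)·σ_i + h_i·σ_(i+1) = 6(Δ_i − Δ_(i-1)) read
  1·σ_0 + 4·σ_1 + 1·σ_2 = 6(Δ_1 - Δ_0) = -24
Natural end conditions: σ_0 = σ_2 = 0.
Solving the tridiagonal system: σ_0 = 0, σ_1 = -6, σ_2 = 0.
On [0, 1], with S_0(x) = a_0 + b_0·x + c_0·x² + d_0·x³: c_0 = σ_0/2 = 0, d_0 = (σ_1 - σ_0)/(6h_0) = -1, b_0 = Δ_0 - h_0(2σ_0 + σ_1)/6 = 8.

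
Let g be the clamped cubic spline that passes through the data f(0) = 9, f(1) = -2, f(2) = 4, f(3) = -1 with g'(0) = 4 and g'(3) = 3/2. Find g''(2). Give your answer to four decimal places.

-39.6667

Let M_i = g''(x_i). Step sizes h_i = 1, 1, 1; slopes of the chords Δ_i = (y_(i+1) - y_i)/h_i = -11, 6, -5.
  1·M_0 + 4·M_1 + 1·M_2 = 6(Δ_1 - Δ_0) = 102
  1·M_1 + 4·M_2 + 1·M_3 = 6(Δ_2 - Δ_1) = -66
Clamped end conditions give two more equations: 2h_0·M_0 + h_0·M_1 = 6(Δ_0 - g'(0)) = -90 and h_2·M_2 + 2h_2·M_3 = 6(g'(3) - Δ_2) = 39.
Forward elimination and back-substitution give M_0 = -215/3, M_1 = 160/3, M_2 = -119/3, M_3 = 118/3.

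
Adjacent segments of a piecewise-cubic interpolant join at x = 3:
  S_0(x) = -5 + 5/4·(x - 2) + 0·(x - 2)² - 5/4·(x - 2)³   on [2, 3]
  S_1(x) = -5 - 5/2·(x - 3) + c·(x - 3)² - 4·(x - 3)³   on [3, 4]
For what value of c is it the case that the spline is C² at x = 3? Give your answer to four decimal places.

-3.7500

S_0''(x) = 0 - 15/2·(x - 2), so S_0''(3) = -15/2. On the right, S_1''(3) = 2c, so c = -15/4.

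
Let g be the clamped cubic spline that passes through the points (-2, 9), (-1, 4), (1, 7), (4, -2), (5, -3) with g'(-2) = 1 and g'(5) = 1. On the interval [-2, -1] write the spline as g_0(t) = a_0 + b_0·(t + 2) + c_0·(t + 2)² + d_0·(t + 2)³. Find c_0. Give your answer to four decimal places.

-12.1554

Let m_i = g''(x_i). Step sizes h_i = 1, 2, 3, 1; slopes of the chords Δ_i = (y_(i+1) - y_i)/h_i = -5, 3/2, -3, -1.
  1·m_0 + 6·m_1 + 2·m_2 = 6(Δ_1 - Δ_0) = 39
  2·m_1 + 10·m_2 + 3·m_3 = 6(Δ_2 - Δ_1) = -27
  3·m_2 + 8·m_3 + 1·m_4 = 6(Δ_3 - Δ_2) = 12
Clamped end conditions give two more equations: 2h_0·m_0 + h_0·m_1 = 6(Δ_0 - g'(-2)) = -36 and h_3·m_3 + 2h_3·m_4 = 6(g'(5) - Δ_3) = 12.
Solving the tridiagonal system: m_0 = -1799/74, m_1 = 467/37, m_2 = -919/148, m_3 = 243/74, m_4 = 645/148.
On [-2, -1], with g_0(t) = a_0 + b_0·(t + 2) + c_0·(t + 2)² + d_0·(t + 2)³: c_0 = m_0/2 = -1799/148, d_0 = (m_1 - m_0)/(6h_0) = 911/148, b_0 = Δ_0 - h_0(2m_0 + m_1)/6 = 1.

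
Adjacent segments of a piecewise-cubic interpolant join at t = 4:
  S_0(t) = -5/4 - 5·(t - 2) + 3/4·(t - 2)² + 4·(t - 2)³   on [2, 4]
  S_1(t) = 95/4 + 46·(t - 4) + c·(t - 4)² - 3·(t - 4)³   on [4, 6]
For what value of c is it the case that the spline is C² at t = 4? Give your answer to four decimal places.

24.7500

S_0''(t) = 3/2 + 24·(t - 2), so S_0''(4) = 99/2. On the right, S_1''(4) = 2c, so c = 99/4.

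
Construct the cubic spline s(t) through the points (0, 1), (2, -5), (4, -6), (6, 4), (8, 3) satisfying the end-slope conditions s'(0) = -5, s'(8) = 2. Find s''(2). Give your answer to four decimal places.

-0.4643

Write m_i for s''(x_i). With h_i = 2, 2, 2, 2 and divided differences Δ_i = -3, -1/2, 5, -1/2, the continuity of s' gives the tridiagonal system
  2·m_0 + 8·m_1 + 2·m_2 = 6(Δ_1 - Δ_0) = 15
  2·m_1 + 8·m_2 + 2·m_3 = 6(Δ_2 - Δ_1) = 33
  2·m_2 + 8·m_3 + 2·m_4 = 6(Δ_3 - Δ_2) = -33
Clamped end conditions give two more equations: 2h_0·m_0 + h_0·m_1 = 6(Δ_0 - s'(0)) = 12 and h_3·m_3 + 2h_3·m_4 = 6(s'(8) - Δ_3) = 15.
Solving the tridiagonal system: m_0 = 181/56, m_1 = -13/28, m_2 = 49/8, m_3 = -211/28, m_4 = 421/56.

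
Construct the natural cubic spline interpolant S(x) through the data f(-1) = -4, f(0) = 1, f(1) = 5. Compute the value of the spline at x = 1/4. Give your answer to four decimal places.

2.0820

Write M_i for S''(x_i). With h_i = 1, 1 and divided differences Δ_i = 5, 4, the continuity of S' gives the tridiagonal system
  1·M_0 + 4·M_1 + 1·M_2 = 6(Δ_1 - Δ_0) = -6
Natural end conditions: M_0 = M_2 = 0.
Hence M_0 = 0, M_1 = -3/2, M_2 = 0.
On [0, 1], S(x) = 1 + 9/2·x - 3/4·x² + 1/4·x³.
With x = 1/4: S(1/4) = 533/256.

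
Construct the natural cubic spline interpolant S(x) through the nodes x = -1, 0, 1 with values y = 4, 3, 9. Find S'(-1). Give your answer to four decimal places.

With M_i denoting the second derivative at x_i, h_i = 1, 1, and Δ_i = (y_(i+1) − y_i)/h_i = -1, 6:
  1·M_0 + 4·M_1 + 1·M_2 = 6(Δ_1 - Δ_0) = 42
Natural end conditions: M_0 = M_2 = 0.
Solving: M_0 = 0, M_1 = 21/2, M_2 = 0.
On [-1, 0], S'(x) = b_0 + 2c_0·(x + 1) + 3d_0·(x + 1)² with b_0 = Δ_0 - h_0(2M_0 + M_1)/6 = -11/4, c_0 = M_0/2 = 0, d_0 = (M_1 - M_0)/(6h_0) = 7/4. So S'(-1) = -11/4.

-2.7500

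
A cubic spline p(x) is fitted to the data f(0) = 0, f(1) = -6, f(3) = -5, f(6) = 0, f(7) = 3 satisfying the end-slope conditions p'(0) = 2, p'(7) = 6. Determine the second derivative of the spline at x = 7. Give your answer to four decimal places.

8.6824

With m_i denoting the second derivative at x_i, h_i = 1, 2, 3, 1, and Δ_i = (y_(i+1) − y_i)/h_i = -6, 1/2, 5/3, 3:
  1·m_0 + 6·m_1 + 2·m_2 = 6(Δ_1 - Δ_0) = 39
  2·m_1 + 10·m_2 + 3·m_3 = 6(Δ_2 - Δ_1) = 7
  3·m_2 + 8·m_3 + 1·m_4 = 6(Δ_3 - Δ_2) = 8
Clamped end conditions give two more equations: 2h_0·m_0 + h_0·m_1 = 6(Δ_0 - p'(0)) = -48 and h_3·m_3 + 2h_3·m_4 = 6(p'(7) - Δ_3) = 18.
Solving the tridiagonal system: m_0 = -6677/222, m_1 = 1349/111, m_2 = -853/444, m_3 = 47/74, m_4 = 1285/148.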